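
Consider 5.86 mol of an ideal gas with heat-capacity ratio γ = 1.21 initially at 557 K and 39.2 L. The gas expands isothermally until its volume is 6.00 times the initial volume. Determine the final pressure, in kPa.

115 kPa

P₁ = nRT₁/V₁ = 5.86×8.314×557/39.2 = 692 kPa.
Isothermal: T stays 557 K; PV = const ⇒ V₂ = 235 L, P₂ = 115 kPa.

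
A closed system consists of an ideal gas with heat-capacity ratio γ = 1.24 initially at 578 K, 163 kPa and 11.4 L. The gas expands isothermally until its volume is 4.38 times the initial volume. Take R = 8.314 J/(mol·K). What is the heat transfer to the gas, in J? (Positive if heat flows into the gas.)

2740 J

n = P₁V₁/(RT₁) = 163×11.4/(8.314×578) = 0.387 mol.
Isothermal: T stays 578 K; PV = const ⇒ V₂ = 49.9 L, P₂ = 37.2 kPa.
ΔU = 0 (ideal gas, T constant).
W = nRT ln(V₂/V₁) = 0.387×8.314×578×ln(4.38) = 2740 J.
Q = ΔU + W = 2740 J.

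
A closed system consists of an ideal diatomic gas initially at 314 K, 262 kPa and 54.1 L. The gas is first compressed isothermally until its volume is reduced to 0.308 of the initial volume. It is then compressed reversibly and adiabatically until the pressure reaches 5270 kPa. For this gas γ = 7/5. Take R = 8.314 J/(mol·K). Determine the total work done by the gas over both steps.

n = P₁V₁/(RT₁) = 262×54.1/(8.314×314) = 5.43 mol.
Step 1 — Isothermal: T stays 314 K; PV = const ⇒ V₂ = 16.7 L, P₂ = 851 kPa.
ΔU = 0 (ideal gas, T constant).
W = nRT ln(V₂/V₁) = 5.43×8.314×314×ln(0.308) = -16700 J.
Q = ΔU + W = -16700 J.
State after step 1: P = 851 kPa, V = 16.7 L, T = 314 K.
Step 2 — Adiabatic: T₂/T₁ = (P₂/P₁)^((γ−1)/γ) ⇒ T₂ = 314×(6.20)^0.286 = 529 K; V₂ = 4.53 L.
ΔU = nCvΔT = 5.43×20.8×(529−314) = 24200 J.
Q = 0 for an adiabatic process, so W = −ΔU = -24200 J.
Net over both steps: W = -40900 J, Q = -16700 J, ΔU = 24200 J.

-40900 J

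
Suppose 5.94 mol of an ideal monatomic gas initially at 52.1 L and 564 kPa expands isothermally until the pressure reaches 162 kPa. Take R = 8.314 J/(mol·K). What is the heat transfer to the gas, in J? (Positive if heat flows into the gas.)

36700 J

T₁ = P₁V₁/(nR) = 564×52.1/(5.94×8.314) = 595 K.
Isothermal: T stays 595 K; PV = const ⇒ V₂ = 181 L, P₂ = 162 kPa.
ΔU = 0 (ideal gas, T constant).
W = nRT ln(V₂/V₁) = 5.94×8.314×595×ln(3.48) = 36700 J.
Q = ΔU + W = 36700 J.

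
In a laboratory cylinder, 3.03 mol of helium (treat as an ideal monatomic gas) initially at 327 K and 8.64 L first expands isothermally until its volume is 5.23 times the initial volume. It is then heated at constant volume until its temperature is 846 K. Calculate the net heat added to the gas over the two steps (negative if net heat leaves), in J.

P₁ = nRT₁/V₁ = 3.03×8.314×327/8.64 = 953 kPa.
Step 1 — Isothermal: T stays 327 K; PV = const ⇒ V₂ = 45.2 L, P₂ = 182 kPa.
ΔU = 0 (ideal gas, T constant).
W = nRT ln(V₂/V₁) = 3.03×8.314×327×ln(5.23) = 13600 J.
Q = ΔU + W = 13600 J.
State after step 1: P = 182 kPa, V = 45.2 L, T = 327 K.
Step 2 — Isochoric: V stays 45.2 L; P/T = const ⇒ T₂ = 846 K, P₂ = 472 kPa.
W = 0 (no volume change).
ΔU = nCvΔT = 3.03×12.5×(846−327) = 19600 J.
Q = ΔU = 19600 J.
Net over both steps: W = 13600 J, Q = 33200 J, ΔU = 19600 J.

33200 J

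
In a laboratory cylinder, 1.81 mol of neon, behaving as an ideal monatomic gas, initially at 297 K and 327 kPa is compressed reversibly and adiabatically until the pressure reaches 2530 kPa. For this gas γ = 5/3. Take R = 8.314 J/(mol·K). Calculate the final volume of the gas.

4.00 L

V₁ = nRT₁/P₁ = 1.81×8.314×297/327 = 13.7 L.
Adiabatic: T₂/T₁ = (P₂/P₁)^((γ−1)/γ) ⇒ T₂ = 297×(7.74)^0.400 = 673 K; V₂ = 4.00 L.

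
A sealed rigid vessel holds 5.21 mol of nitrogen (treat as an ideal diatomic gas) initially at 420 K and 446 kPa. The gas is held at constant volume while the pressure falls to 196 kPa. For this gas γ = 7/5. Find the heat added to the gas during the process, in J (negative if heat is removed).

-25500 J

V₁ = nRT₁/P₁ = 5.21×8.314×420/446 = 40.8 L.
Isochoric: V stays 40.8 L; P/T = const ⇒ T₂ = 185 K, P₂ = 196 kPa.
W = 0 (no volume change).
ΔU = nCvΔT = 5.21×20.8×(185−420) = -25500 J.
Q = ΔU = -25500 J.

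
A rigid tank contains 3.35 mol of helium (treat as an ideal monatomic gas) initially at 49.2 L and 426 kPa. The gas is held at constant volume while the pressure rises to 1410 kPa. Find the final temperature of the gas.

2490 K

T₁ = P₁V₁/(nR) = 426×49.2/(3.35×8.314) = 753 K.
Isochoric: V stays 49.2 L; P/T = const ⇒ T₂ = 2490 K, P₂ = 1410 kPa.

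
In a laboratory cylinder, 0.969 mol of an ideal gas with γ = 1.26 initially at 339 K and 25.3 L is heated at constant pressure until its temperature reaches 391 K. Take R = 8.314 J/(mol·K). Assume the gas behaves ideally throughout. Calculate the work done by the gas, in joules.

419 J

P₁ = nRT₁/V₁ = 0.969×8.314×339/25.3 = 108 kPa.
Isobaric: P stays 108 kPa; V/T = const ⇒ T₂ = 391 K, V₂ = 29.2 L.
W = PΔV = 108×(29.2−25.3) kPa·L = 419 J.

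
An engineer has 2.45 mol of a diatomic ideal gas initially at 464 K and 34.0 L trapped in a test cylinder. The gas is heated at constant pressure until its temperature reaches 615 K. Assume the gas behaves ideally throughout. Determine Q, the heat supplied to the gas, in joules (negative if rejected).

P₁ = nRT₁/V₁ = 2.45×8.314×464/34.0 = 278 kPa.
Isobaric: P stays 278 kPa; V/T = const ⇒ T₂ = 615 K, V₂ = 45.1 L.
W = PΔV = 278×(45.1−34.0) kPa·L = 3080 J.
ΔU = nCvΔT = 2.45×20.8×(615−464) = 7690 J.
Q = ΔU + W = nCpΔT = 10800 J.

10800 J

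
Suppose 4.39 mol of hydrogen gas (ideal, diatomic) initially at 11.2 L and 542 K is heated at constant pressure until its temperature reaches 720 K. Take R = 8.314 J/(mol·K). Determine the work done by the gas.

P₁ = nRT₁/V₁ = 4.39×8.314×542/11.2 = 1770 kPa.
Isobaric: P stays 1770 kPa; V/T = const ⇒ T₂ = 720 K, V₂ = 14.9 L.
W = PΔV = 1770×(14.9−11.2) kPa·L = 6500 J.

6500 J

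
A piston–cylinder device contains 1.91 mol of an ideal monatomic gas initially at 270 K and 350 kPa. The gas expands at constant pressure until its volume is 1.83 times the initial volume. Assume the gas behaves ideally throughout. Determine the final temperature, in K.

494 K

V₁ = nRT₁/P₁ = 1.91×8.314×270/350 = 12.3 L.
Isobaric: P stays 350 kPa; V/T = const ⇒ T₂ = 494 K, V₂ = 22.4 L.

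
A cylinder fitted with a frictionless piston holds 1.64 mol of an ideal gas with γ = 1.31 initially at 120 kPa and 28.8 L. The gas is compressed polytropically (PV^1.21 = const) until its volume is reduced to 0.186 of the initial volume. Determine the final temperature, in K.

361 K

T₁ = P₁V₁/(nR) = 120×28.8/(1.64×8.314) = 253 K.
Polytropic n=1.21: T₂ = T₁(V₁/V₂)^(n−1) = 253×(5.38)^0.21 = 361 K; P₂ = P₁(V₁/V₂)^n = 918 kPa.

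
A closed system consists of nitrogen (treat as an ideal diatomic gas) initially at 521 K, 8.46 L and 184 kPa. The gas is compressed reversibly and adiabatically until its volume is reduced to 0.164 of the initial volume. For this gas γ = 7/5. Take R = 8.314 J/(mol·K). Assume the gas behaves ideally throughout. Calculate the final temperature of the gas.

1070 K

Adiabatic: TV^(γ−1) = const ⇒ T₂ = 521×(6.10)^0.400 = 1070 K; PV^γ = const ⇒ P₂ = 2310 kPa.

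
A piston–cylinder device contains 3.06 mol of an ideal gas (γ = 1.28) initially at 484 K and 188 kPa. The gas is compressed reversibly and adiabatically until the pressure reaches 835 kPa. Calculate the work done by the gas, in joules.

-17000 J

V₁ = nRT₁/P₁ = 3.06×8.314×484/188 = 65.5 L.
Adiabatic: T₂/T₁ = (P₂/P₁)^((γ−1)/γ) ⇒ T₂ = 484×(4.44)^0.219 = 671 K; V₂ = 20.4 L.
ΔU = nCvΔT = 3.06×29.7×(671−484) = 17000 J.
Q = 0 for an adiabatic process, so W = −ΔU = -17000 J.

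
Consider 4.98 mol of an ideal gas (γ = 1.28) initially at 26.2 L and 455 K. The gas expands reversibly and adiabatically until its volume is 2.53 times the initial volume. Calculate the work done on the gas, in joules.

-15400 J

P₁ = nRT₁/V₁ = 4.98×8.314×455/26.2 = 719 kPa.
Adiabatic: TV^(γ−1) = const ⇒ T₂ = 455×(0.395)^0.280 = 351 K; PV^γ = const ⇒ P₂ = 219 kPa.
ΔU = nCvΔT = 4.98×29.7×(351−455) = -15400 J.
Q = 0 for an adiabatic process, so W = −ΔU = 15400 J.
Work done on the gas = −W_by = -15400 J.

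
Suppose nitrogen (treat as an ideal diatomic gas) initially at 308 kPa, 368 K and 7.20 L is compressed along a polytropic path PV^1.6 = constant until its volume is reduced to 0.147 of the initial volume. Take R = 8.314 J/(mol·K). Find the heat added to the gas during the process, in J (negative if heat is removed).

n = P₁V₁/(RT₁) = 308×7.20/(8.314×368) = 0.725 mol.
Polytropic n=1.6: T₂ = T₁(V₁/V₂)^(n−1) = 368×(6.80)^0.60 = 1160 K; P₂ = P₁(V₁/V₂)^n = 6620 kPa.
W = (P₁V₁−P₂V₂)/(n−1) = (308×7.20−6620×1.06)/0.60 = -7980 J.
ΔU = nCvΔT = 0.725×20.8×(1160−368) = 12000 J.
Q = ΔU + W = 3990 J.

3990 J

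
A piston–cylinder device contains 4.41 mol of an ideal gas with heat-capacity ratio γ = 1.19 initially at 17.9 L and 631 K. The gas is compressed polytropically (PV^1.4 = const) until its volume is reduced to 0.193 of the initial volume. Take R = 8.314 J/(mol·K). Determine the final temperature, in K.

1220 K

P₁ = nRT₁/V₁ = 4.41×8.314×631/17.9 = 1290 kPa.
Polytropic n=1.4: T₂ = T₁(V₁/V₂)^(n−1) = 631×(5.18)^0.40 = 1220 K; P₂ = P₁(V₁/V₂)^n = 12900 kPa.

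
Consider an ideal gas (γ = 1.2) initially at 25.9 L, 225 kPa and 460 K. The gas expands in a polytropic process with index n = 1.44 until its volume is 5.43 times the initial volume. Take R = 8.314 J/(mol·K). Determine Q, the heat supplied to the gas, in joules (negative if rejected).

n = P₁V₁/(RT₁) = 225×25.9/(8.314×460) = 1.52 mol.
Polytropic n=1.44: T₂ = T₁(V₁/V₂)^(n−1) = 460×(0.184)^0.44 = 218 K; P₂ = P₁(V₁/V₂)^n = 19.7 kPa.
W = (P₁V₁−P₂V₂)/(n−1) = (225×25.9−19.7×141)/0.44 = 6950 J.
ΔU = nCvΔT = 1.52×41.6×(218−460) = -15300 J.
Q = ΔU + W = -8340 J.

-8340 J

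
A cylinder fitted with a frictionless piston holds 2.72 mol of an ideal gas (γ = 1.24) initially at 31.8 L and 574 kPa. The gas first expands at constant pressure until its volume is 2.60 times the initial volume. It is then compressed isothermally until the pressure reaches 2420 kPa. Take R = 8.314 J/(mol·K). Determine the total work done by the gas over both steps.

T₁ = P₁V₁/(nR) = 574×31.8/(2.72×8.314) = 807 K.
Step 1 — Isobaric: P stays 574 kPa; V/T = const ⇒ T₂ = 2100 K, V₂ = 82.7 L.
W = PΔV = 574×(82.7−31.8) kPa·L = 29200 J.
ΔU = nCvΔT = 2.72×34.6×(2100−807) = 122000 J.
Q = ΔU + W = nCpΔT = 151000 J.
State after step 1: P = 574 kPa, V = 82.7 L, T = 2100 K.
Step 2 — Isothermal: T stays 2100 K; PV = const ⇒ V₂ = 19.6 L, P₂ = 2420 kPa.
ΔU = 0 (ideal gas, T constant).
W = nRT ln(V₂/V₁) = 2.72×8.314×2100×ln(0.237) = -68300 J.
Q = ΔU + W = -68300 J.
Net over both steps: W = -39100 J, Q = 82600 J, ΔU = 122000 J.

-39100 J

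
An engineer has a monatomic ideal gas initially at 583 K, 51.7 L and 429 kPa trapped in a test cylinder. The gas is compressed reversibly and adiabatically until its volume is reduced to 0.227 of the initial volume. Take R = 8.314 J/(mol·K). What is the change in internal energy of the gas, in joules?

n = P₁V₁/(RT₁) = 429×51.7/(8.314×583) = 4.58 mol.
Adiabatic: TV^(γ−1) = const ⇒ T₂ = 583×(4.41)^0.667 = 1570 K; PV^γ = const ⇒ P₂ = 5080 kPa.
For an ideal gas ΔU = nCvΔT with Cv = (3/2)R = 12.5 J/(mol·K).
ΔU = 4.58×12.5×(1570−583) = 56100 J.

56100 J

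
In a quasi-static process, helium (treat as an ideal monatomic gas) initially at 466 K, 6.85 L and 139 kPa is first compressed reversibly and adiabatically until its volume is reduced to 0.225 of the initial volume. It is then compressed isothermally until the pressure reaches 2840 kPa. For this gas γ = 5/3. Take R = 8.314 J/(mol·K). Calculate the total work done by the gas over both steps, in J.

-3800 J

n = P₁V₁/(RT₁) = 139×6.85/(8.314×466) = 0.246 mol.
Step 1 — Adiabatic: TV^(γ−1) = const ⇒ T₂ = 466×(4.44)^0.667 = 1260 K; PV^γ = const ⇒ P₂ = 1670 kPa.
ΔU = nCvΔT = 0.246×12.5×(1260−466) = 2430 J.
Q = 0 for an adiabatic process, so W = −ΔU = -2430 J.
State after step 1: P = 1670 kPa, V = 1.54 L, T = 1260 K.
Step 2 — Isothermal: T stays 1260 K; PV = const ⇒ V₂ = 0.906 L, P₂ = 2840 kPa.
ΔU = 0 (ideal gas, T constant).
W = nRT ln(V₂/V₁) = 0.246×8.314×1260×ln(0.588) = -1370 J.
Q = ΔU + W = -1370 J.
Net over both steps: W = -3800 J, Q = -1370 J, ΔU = 2430 J.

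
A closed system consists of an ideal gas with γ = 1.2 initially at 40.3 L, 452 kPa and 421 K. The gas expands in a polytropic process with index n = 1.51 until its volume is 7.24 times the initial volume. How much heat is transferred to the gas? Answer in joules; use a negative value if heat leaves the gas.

n = P₁V₁/(RT₁) = 452×40.3/(8.314×421) = 5.20 mol.
Polytropic n=1.51: T₂ = T₁(V₁/V₂)^(n−1) = 421×(0.138)^0.51 = 153 K; P₂ = P₁(V₁/V₂)^n = 22.7 kPa.
W = (P₁V₁−P₂V₂)/(n−1) = (452×40.3−22.7×292)/0.51 = 22700 J.
ΔU = nCvΔT = 5.20×41.6×(153−421) = -57900 J.
Q = ΔU + W = -35200 J.

-35200 J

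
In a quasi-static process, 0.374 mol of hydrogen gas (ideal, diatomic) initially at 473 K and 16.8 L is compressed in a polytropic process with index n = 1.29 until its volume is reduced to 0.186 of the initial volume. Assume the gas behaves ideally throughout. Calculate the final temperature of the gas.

P₁ = nRT₁/V₁ = 0.374×8.314×473/16.8 = 87.5 kPa.
Polytropic n=1.29: T₂ = T₁(V₁/V₂)^(n−1) = 473×(5.38)^0.29 = 770 K; P₂ = P₁(V₁/V₂)^n = 767 kPa.

770 K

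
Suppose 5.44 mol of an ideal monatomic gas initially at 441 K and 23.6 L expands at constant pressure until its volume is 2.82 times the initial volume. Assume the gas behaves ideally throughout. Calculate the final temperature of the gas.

P₁ = nRT₁/V₁ = 5.44×8.314×441/23.6 = 845 kPa.
Isobaric: P stays 845 kPa; V/T = const ⇒ T₂ = 1240 K, V₂ = 66.6 L.

1240 K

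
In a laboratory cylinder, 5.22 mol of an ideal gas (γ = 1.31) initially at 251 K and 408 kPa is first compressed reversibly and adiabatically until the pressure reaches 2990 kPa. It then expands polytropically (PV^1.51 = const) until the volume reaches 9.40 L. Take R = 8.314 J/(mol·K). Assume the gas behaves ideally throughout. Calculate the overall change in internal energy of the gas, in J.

9010 J

V₁ = nRT₁/P₁ = 5.22×8.314×251/408 = 26.7 L.
Step 1 — Adiabatic: T₂/T₁ = (P₂/P₁)^((γ−1)/γ) ⇒ T₂ = 251×(7.33)^0.237 = 402 K; V₂ = 5.84 L.
ΔU = nCvΔT = 5.22×26.8×(402−251) = 21200 J.
Q = 0 for an adiabatic process, so W = −ΔU = -21200 J.
State after step 1: P = 2990 kPa, V = 5.84 L, T = 402 K.
Step 2 — Polytropic n=1.51: T₂ = T₁(V₁/V₂)^(n−1) = 402×(0.621)^0.51 = 315 K; P₂ = P₁(V₁/V₂)^n = 1460 kPa.
W = (P₁V₁−P₂V₂)/(n−1) = (2990×5.84−1460×9.40)/0.51 = 7380 J.
ΔU = nCvΔT = 5.22×26.8×(315−402) = -12100 J.
Q = ΔU + W = -4760 J.
Net over both steps: W = -13800 J, Q = -4760 J, ΔU = 9010 J.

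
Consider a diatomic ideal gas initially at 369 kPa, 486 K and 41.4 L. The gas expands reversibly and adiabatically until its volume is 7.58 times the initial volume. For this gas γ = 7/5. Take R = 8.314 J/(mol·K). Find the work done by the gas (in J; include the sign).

n = P₁V₁/(RT₁) = 369×41.4/(8.314×486) = 3.78 mol.
Adiabatic: TV^(γ−1) = const ⇒ T₂ = 486×(0.132)^0.400 = 216 K; PV^γ = const ⇒ P₂ = 21.7 kPa.
ΔU = nCvΔT = 3.78×20.8×(216−486) = -21200 J.
Q = 0 for an adiabatic process, so W = −ΔU = 21200 J.

21200 J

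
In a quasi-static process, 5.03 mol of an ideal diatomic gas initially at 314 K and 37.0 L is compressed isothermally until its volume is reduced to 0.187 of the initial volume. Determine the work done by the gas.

-22000 J

P₁ = nRT₁/V₁ = 5.03×8.314×314/37.0 = 355 kPa.
Isothermal: T stays 314 K; PV = const ⇒ V₂ = 6.92 L, P₂ = 1900 kPa.
W = nRT ln(V₂/V₁) = 5.03×8.314×314×ln(0.187) = -22000 J.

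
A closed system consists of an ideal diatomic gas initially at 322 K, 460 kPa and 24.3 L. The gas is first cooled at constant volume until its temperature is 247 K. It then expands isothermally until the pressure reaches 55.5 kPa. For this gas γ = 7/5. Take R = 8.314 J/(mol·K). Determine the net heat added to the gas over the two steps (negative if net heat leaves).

n = P₁V₁/(RT₁) = 460×24.3/(8.314×322) = 4.18 mol.
Step 1 — Isochoric: V stays 24.3 L; P/T = const ⇒ T₂ = 247 K, P₂ = 353 kPa.
W = 0 (no volume change).
ΔU = nCvΔT = 4.18×20.8×(247−322) = -6510 J.
Q = ΔU = -6510 J.
State after step 1: P = 353 kPa, V = 24.3 L, T = 247 K.
Step 2 — Isothermal: T stays 247 K; PV = const ⇒ V₂ = 154 L, P₂ = 55.5 kPa.
ΔU = 0 (ideal gas, T constant).
W = nRT ln(V₂/V₁) = 4.18×8.314×247×ln(6.36) = 15900 J.
Q = ΔU + W = 15900 J.
Net over both steps: W = 15900 J, Q = 9350 J, ΔU = -6510 J.

9350 J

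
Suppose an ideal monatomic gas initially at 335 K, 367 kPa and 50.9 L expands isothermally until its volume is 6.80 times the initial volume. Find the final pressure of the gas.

54.0 kPa

Isothermal: T stays 335 K; PV = const ⇒ V₂ = 346 L, P₂ = 54.0 kPa.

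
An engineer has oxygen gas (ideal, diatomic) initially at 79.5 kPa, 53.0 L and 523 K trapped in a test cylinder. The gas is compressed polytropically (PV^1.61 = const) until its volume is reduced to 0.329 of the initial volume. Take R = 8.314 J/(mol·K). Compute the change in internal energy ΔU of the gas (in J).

n = P₁V₁/(RT₁) = 79.5×53.0/(8.314×523) = 0.969 mol.
Polytropic n=1.61: T₂ = T₁(V₁/V₂)^(n−1) = 523×(3.04)^0.61 = 1030 K; P₂ = P₁(V₁/V₂)^n = 476 kPa.
For an ideal gas ΔU = nCvΔT with Cv = (5/2)R = 20.8 J/(mol·K).
ΔU = 0.969×20.8×(1030−523) = 10200 J.

10200 J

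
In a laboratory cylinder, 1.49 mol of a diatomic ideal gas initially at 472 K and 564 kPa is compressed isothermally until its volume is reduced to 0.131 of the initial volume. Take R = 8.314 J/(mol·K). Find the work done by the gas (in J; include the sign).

-11900 J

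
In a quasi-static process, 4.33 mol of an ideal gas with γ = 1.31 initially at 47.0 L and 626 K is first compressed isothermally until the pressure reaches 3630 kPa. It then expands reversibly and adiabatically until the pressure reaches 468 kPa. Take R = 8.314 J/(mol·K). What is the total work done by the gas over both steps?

-17700 J

P₁ = nRT₁/V₁ = 4.33×8.314×626/47.0 = 479 kPa.
Step 1 — Isothermal: T stays 626 K; PV = const ⇒ V₂ = 6.21 L, P₂ = 3630 kPa.
ΔU = 0 (ideal gas, T constant).
W = nRT ln(V₂/V₁) = 4.33×8.314×626×ln(0.132) = -45600 J.
Q = ΔU + W = -45600 J.
State after step 1: P = 3630 kPa, V = 6.21 L, T = 626 K.
Step 2 — Adiabatic: T₂/T₁ = (P₂/P₁)^((γ−1)/γ) ⇒ T₂ = 626×(0.129)^0.237 = 386 K; V₂ = 29.7 L.
ΔU = nCvΔT = 4.33×26.8×(386−626) = -27900 J.
Q = 0 for an adiabatic process, so W = −ΔU = 27900 J.
Net over both steps: W = -17700 J, Q = -45600 J, ΔU = -27900 J.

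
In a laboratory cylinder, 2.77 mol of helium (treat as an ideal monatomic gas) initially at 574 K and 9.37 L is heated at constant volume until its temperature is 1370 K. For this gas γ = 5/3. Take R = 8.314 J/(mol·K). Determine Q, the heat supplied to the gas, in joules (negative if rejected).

27500 J

P₁ = nRT₁/V₁ = 2.77×8.314×574/9.37 = 1410 kPa.
Isochoric: V stays 9.37 L; P/T = const ⇒ T₂ = 1370 K, P₂ = 3370 kPa.
W = 0 (no volume change).
ΔU = nCvΔT = 2.77×12.5×(1370−574) = 27500 J.
Q = ΔU = 27500 J.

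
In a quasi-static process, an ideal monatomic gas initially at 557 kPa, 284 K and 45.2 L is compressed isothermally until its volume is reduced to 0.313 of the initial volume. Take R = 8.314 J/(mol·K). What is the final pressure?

1780 kPa

Isothermal: T stays 284 K; PV = const ⇒ V₂ = 14.1 L, P₂ = 1780 kPa.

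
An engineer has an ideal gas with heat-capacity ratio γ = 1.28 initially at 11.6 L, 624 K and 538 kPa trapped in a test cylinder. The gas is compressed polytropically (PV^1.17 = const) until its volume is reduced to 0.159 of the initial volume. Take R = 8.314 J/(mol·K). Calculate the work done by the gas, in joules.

n = P₁V₁/(RT₁) = 538×11.6/(8.314×624) = 1.20 mol.
Polytropic n=1.17: T₂ = T₁(V₁/V₂)^(n−1) = 624×(6.29)^0.17 = 853 K; P₂ = P₁(V₁/V₂)^n = 4630 kPa.
W = (P₁V₁−P₂V₂)/(n−1) = (538×11.6−4630×1.84)/0.17 = -13500 J.

-13500 J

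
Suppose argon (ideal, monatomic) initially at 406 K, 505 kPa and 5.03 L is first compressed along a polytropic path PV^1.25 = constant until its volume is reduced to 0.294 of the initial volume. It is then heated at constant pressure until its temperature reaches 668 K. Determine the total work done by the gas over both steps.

n = P₁V₁/(RT₁) = 505×5.03/(8.314×406) = 0.753 mol.
Step 1 — Polytropic n=1.25: T₂ = T₁(V₁/V₂)^(n−1) = 406×(3.40)^0.25 = 551 K; P₂ = P₁(V₁/V₂)^n = 2330 kPa.
W = (P₁V₁−P₂V₂)/(n−1) = (505×5.03−2330×1.48)/0.25 = -3640 J.
ΔU = nCvΔT = 0.753×12.5×(551−406) = 1360 J.
Q = ΔU + W = -2270 J.
State after step 1: P = 2330 kPa, V = 1.48 L, T = 551 K.
Step 2 — Isobaric: P stays 2330 kPa; V/T = const ⇒ T₂ = 668 K, V₂ = 1.79 L.
W = PΔV = 2330×(1.79−1.48) kPa·L = 730 J.
ΔU = nCvΔT = 0.753×12.5×(668−551) = 1090 J.
Q = ΔU + W = nCpΔT = 1820 J.
Net over both steps: W = -2910 J, Q = -449 J, ΔU = 2460 J.

-2910 J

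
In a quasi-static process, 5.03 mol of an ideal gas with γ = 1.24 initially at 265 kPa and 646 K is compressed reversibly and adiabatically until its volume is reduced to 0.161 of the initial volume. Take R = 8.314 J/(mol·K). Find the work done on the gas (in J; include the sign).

61900 J

V₁ = nRT₁/P₁ = 5.03×8.314×646/265 = 102 L.
Adiabatic: TV^(γ−1) = const ⇒ T₂ = 646×(6.21)^0.240 = 1000 K; PV^γ = const ⇒ P₂ = 2550 kPa.
ΔU = nCvΔT = 5.03×34.6×(1000−646) = 61900 J.
Q = 0 for an adiabatic process, so W = −ΔU = -61900 J.
Work done on the gas = −W_by = 61900 J.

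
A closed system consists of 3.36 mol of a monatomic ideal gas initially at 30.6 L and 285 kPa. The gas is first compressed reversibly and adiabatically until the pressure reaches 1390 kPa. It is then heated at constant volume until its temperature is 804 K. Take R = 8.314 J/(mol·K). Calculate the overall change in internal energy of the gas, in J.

20600 J

T₁ = P₁V₁/(nR) = 285×30.6/(3.36×8.314) = 312 K.
Step 1 — Adiabatic: T₂/T₁ = (P₂/P₁)^((γ−1)/γ) ⇒ T₂ = 312×(4.88)^0.400 = 588 K; V₂ = 11.8 L.
ΔU = nCvΔT = 3.36×12.5×(588−312) = 11600 J.
Q = 0 for an adiabatic process, so W = −ΔU = -11600 J.
State after step 1: P = 1390 kPa, V = 11.8 L, T = 588 K.
Step 2 — Isochoric: V stays 11.8 L; P/T = const ⇒ T₂ = 804 K, P₂ = 1900 kPa.
W = 0 (no volume change).
ΔU = nCvΔT = 3.36×12.5×(804−588) = 9030 J.
Q = ΔU = 9030 J.
Net over both steps: W = -11600 J, Q = 9030 J, ΔU = 20600 J.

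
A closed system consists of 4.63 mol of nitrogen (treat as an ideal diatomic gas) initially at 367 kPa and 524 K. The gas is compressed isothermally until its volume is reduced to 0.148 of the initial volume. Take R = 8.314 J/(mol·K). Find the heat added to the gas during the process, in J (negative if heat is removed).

V₁ = nRT₁/P₁ = 4.63×8.314×524/367 = 55.0 L.
Isothermal: T stays 524 K; PV = const ⇒ V₂ = 8.13 L, P₂ = 2480 kPa.
ΔU = 0 (ideal gas, T constant).
W = nRT ln(V₂/V₁) = 4.63×8.314×524×ln(0.148) = -38500 J.
Q = ΔU + W = -38500 J.

-38500 J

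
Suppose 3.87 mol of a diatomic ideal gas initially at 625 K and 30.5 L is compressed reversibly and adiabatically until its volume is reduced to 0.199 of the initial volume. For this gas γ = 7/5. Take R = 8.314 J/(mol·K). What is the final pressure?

6320 kPa

P₁ = nRT₁/V₁ = 3.87×8.314×625/30.5 = 659 kPa.
Adiabatic: TV^(γ−1) = const ⇒ T₂ = 625×(5.03)^0.400 = 1190 K; PV^γ = const ⇒ P₂ = 6320 kPa.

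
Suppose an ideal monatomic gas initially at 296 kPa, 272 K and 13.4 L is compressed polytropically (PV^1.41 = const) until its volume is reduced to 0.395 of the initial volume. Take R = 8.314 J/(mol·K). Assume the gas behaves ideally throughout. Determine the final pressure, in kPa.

1100 kPa

Polytropic n=1.41: T₂ = T₁(V₁/V₂)^(n−1) = 272×(2.53)^0.41 = 398 K; P₂ = P₁(V₁/V₂)^n = 1100 kPa.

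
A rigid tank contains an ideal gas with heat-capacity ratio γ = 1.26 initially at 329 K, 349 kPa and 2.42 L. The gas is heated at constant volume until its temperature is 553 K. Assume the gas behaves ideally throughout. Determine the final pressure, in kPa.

587 kPa

Isochoric: V stays 2.42 L; P/T = const ⇒ T₂ = 553 K, P₂ = 587 kPa.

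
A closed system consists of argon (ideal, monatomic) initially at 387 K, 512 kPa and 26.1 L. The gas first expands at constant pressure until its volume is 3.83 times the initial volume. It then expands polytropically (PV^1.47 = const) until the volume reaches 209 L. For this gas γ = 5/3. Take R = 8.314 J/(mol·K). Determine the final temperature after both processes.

1050 K

n = P₁V₁/(RT₁) = 512×26.1/(8.314×387) = 4.15 mol.
Step 1 — Isobaric: P stays 512 kPa; V/T = const ⇒ T₂ = 1480 K, V₂ = 100 L.
W = PΔV = 512×(100−26.1) kPa·L = 37800 J.
ΔU = nCvΔT = 4.15×12.5×(1480−387) = 56700 J.
Q = ΔU + W = nCpΔT = 94500 J.
State after step 1: P = 512 kPa, V = 100 L, T = 1480 K.
Step 2 — Polytropic n=1.47: T₂ = T₁(V₁/V₂)^(n−1) = 1480×(0.478)^0.47 = 1050 K; P₂ = P₁(V₁/V₂)^n = 173 kPa.
W = (P₁V₁−P₂V₂)/(n−1) = (512×100−173×209)/0.47 = 31900 J.
ΔU = nCvΔT = 4.15×12.5×(1050−1480) = -22500 J.
Q = ΔU + W = 9410 J.
Net over both steps: W = 69700 J, Q = 104000 J, ΔU = 34200 J.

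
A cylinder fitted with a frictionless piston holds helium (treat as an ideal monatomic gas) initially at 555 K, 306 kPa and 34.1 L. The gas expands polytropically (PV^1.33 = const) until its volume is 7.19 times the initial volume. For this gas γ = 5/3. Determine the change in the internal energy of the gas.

n = P₁V₁/(RT₁) = 306×34.1/(8.314×555) = 2.26 mol.
Polytropic n=1.33: T₂ = T₁(V₁/V₂)^(n−1) = 555×(0.139)^0.33 = 289 K; P₂ = P₁(V₁/V₂)^n = 22.2 kPa.
For an ideal gas ΔU = nCvΔT with Cv = (3/2)R = 12.5 J/(mol·K).
ΔU = 2.26×12.5×(289−555) = -7490 J.

-7490 J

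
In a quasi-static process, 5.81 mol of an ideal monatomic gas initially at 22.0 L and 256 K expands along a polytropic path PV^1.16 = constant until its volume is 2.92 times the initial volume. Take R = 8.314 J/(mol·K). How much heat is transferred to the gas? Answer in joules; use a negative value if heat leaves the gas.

9250 J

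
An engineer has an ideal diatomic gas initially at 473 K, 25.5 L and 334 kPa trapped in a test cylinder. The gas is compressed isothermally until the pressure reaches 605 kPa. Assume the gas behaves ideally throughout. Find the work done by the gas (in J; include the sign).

n = P₁V₁/(RT₁) = 334×25.5/(8.314×473) = 2.17 mol.
Isothermal: T stays 473 K; PV = const ⇒ V₂ = 14.1 L, P₂ = 605 kPa.
W = nRT ln(V₂/V₁) = 2.17×8.314×473×ln(0.552) = -5060 J.

-5060 J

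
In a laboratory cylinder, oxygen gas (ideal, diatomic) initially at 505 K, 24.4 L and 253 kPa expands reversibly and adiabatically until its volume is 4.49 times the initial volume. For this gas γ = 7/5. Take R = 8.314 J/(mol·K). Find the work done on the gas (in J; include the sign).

-6970 J

n = P₁V₁/(RT₁) = 253×24.4/(8.314×505) = 1.47 mol.
Adiabatic: TV^(γ−1) = const ⇒ T₂ = 505×(0.223)^0.400 = 277 K; PV^γ = const ⇒ P₂ = 30.9 kPa.
ΔU = nCvΔT = 1.47×20.8×(277−505) = -6970 J.
Q = 0 for an adiabatic process, so W = −ΔU = 6970 J.
Work done on the gas = −W_by = -6970 J.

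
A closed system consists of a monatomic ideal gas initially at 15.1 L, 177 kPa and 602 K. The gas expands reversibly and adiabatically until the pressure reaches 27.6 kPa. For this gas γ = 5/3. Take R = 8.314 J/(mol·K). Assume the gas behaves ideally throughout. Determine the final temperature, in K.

286 K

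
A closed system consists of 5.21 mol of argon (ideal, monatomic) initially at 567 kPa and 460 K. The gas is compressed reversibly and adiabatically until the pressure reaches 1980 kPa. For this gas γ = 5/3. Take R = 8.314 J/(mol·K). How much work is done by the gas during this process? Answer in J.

-19400 J

V₁ = nRT₁/P₁ = 5.21×8.314×460/567 = 35.1 L.
Adiabatic: T₂/T₁ = (P₂/P₁)^((γ−1)/γ) ⇒ T₂ = 460×(3.49)^0.400 = 759 K; V₂ = 16.6 L.
ΔU = nCvΔT = 5.21×12.5×(759−460) = 19400 J.
Q = 0 for an adiabatic process, so W = −ΔU = -19400 J.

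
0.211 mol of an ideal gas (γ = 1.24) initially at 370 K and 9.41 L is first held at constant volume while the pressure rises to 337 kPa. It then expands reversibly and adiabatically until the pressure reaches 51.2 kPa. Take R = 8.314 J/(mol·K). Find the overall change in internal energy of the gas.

P₁ = nRT₁/V₁ = 0.211×8.314×370/9.41 = 69.0 kPa.
Step 1 — Isochoric: V stays 9.41 L; P/T = const ⇒ T₂ = 1810 K, P₂ = 337 kPa.
W = 0 (no volume change).
ΔU = nCvΔT = 0.211×34.6×(1810−370) = 10500 J.
Q = ΔU = 10500 J.
State after step 1: P = 337 kPa, V = 9.41 L, T = 1810 K.
Step 2 — Adiabatic: T₂/T₁ = (P₂/P₁)^((γ−1)/γ) ⇒ T₂ = 1810×(0.152)^0.194 = 1260 K; V₂ = 43.0 L.
ΔU = nCvΔT = 0.211×34.6×(1260−1810) = -4040 J.
Q = 0 for an adiabatic process, so W = −ΔU = 4040 J.
Net over both steps: W = 4040 J, Q = 10500 J, ΔU = 6470 J.

6470 J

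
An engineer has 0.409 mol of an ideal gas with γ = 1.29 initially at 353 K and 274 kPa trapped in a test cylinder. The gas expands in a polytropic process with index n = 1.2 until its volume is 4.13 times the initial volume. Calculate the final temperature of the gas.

266 K

V₁ = nRT₁/P₁ = 0.409×8.314×353/274 = 4.38 L.
Polytropic n=1.2: T₂ = T₁(V₁/V₂)^(n−1) = 353×(0.242)^0.20 = 266 K; P₂ = P₁(V₁/V₂)^n = 50.0 kPa.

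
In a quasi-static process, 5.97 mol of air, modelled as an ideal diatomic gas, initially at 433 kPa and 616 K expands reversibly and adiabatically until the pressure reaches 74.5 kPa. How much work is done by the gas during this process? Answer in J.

V₁ = nRT₁/P₁ = 5.97×8.314×616/433 = 70.6 L.
Adiabatic: T₂/T₁ = (P₂/P₁)^((γ−1)/γ) ⇒ T₂ = 616×(0.172)^0.286 = 373 K; V₂ = 248 L.
ΔU = nCvΔT = 5.97×20.8×(373−616) = -30200 J.
Q = 0 for an adiabatic process, so W = −ΔU = 30200 J.

30200 J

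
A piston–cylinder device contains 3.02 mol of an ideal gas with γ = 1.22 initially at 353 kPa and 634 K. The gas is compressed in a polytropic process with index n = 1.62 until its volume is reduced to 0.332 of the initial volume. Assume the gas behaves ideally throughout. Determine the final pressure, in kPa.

2110 kPa

V₁ = nRT₁/P₁ = 3.02×8.314×634/353 = 45.1 L.
Polytropic n=1.62: T₂ = T₁(V₁/V₂)^(n−1) = 634×(3.01)^0.62 = 1260 K; P₂ = P₁(V₁/V₂)^n = 2110 kPa.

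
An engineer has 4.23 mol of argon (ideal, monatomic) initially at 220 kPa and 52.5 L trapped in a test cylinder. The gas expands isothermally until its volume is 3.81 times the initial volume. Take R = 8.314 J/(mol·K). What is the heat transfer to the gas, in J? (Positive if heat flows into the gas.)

T₁ = P₁V₁/(nR) = 220×52.5/(4.23×8.314) = 328 K.
Isothermal: T stays 328 K; PV = const ⇒ V₂ = 200 L, P₂ = 57.7 kPa.
ΔU = 0 (ideal gas, T constant).
W = nRT ln(V₂/V₁) = 4.23×8.314×328×ln(3.81) = 15400 J.
Q = ΔU + W = 15400 J.

15400 J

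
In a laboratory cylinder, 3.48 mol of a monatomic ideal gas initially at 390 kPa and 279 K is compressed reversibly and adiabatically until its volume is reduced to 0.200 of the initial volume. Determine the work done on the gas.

V₁ = nRT₁/P₁ = 3.48×8.314×279/390 = 20.7 L.
Adiabatic: TV^(γ−1) = const ⇒ T₂ = 279×(5.00)^0.667 = 816 K; PV^γ = const ⇒ P₂ = 5700 kPa.
ΔU = nCvΔT = 3.48×12.5×(816−279) = 23300 J.
Q = 0 for an adiabatic process, so W = −ΔU = -23300 J.
Work done on the gas = −W_by = 23300 J.

23300 J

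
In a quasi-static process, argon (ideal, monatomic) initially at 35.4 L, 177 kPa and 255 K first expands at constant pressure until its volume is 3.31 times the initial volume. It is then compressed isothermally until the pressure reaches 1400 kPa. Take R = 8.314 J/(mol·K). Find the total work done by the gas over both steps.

-28400 J

n = P₁V₁/(RT₁) = 177×35.4/(8.314×255) = 2.96 mol.
Step 1 — Isobaric: P stays 177 kPa; V/T = const ⇒ T₂ = 844 K, V₂ = 117 L.
W = PΔV = 177×(117−35.4) kPa·L = 14500 J.
ΔU = nCvΔT = 2.96×12.5×(844−255) = 21700 J.
Q = ΔU + W = nCpΔT = 36200 J.
State after step 1: P = 177 kPa, V = 117 L, T = 844 K.
Step 2 — Isothermal: T stays 844 K; PV = const ⇒ V₂ = 14.8 L, P₂ = 1400 kPa.
ΔU = 0 (ideal gas, T constant).
W = nRT ln(V₂/V₁) = 2.96×8.314×844×ln(0.126) = -42900 J.
Q = ΔU + W = -42900 J.
Net over both steps: W = -28400 J, Q = -6710 J, ΔU = 21700 J.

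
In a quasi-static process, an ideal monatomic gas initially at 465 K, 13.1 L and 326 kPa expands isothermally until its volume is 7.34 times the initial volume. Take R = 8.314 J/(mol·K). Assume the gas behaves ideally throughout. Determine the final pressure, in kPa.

44.4 kPa

Isothermal: T stays 465 K; PV = const ⇒ V₂ = 96.2 L, P₂ = 44.4 kPa.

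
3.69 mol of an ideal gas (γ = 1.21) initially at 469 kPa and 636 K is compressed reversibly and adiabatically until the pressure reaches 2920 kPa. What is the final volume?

9.18 L

V₁ = nRT₁/P₁ = 3.69×8.314×636/469 = 41.6 L.
Adiabatic: T₂/T₁ = (P₂/P₁)^((γ−1)/γ) ⇒ T₂ = 636×(6.23)^0.174 = 874 K; V₂ = 9.18 L.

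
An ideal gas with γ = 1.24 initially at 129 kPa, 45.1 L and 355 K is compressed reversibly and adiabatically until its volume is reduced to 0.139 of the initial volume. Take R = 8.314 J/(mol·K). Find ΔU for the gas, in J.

n = P₁V₁/(RT₁) = 129×45.1/(8.314×355) = 1.97 mol.
Adiabatic: TV^(γ−1) = const ⇒ T₂ = 355×(7.19)^0.240 = 570 K; PV^γ = const ⇒ P₂ = 1490 kPa.
For an ideal gas ΔU = nCvΔT with Cv = R/(γ−1) = 34.6 J/(mol·K).
ΔU = 1.97×34.6×(570−355) = 14700 J.

14700 J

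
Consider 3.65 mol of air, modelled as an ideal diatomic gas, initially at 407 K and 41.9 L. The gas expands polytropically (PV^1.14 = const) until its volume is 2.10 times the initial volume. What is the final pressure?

P₁ = nRT₁/V₁ = 3.65×8.314×407/41.9 = 295 kPa.
Polytropic n=1.14: T₂ = T₁(V₁/V₂)^(n−1) = 407×(0.476)^0.14 = 367 K; P₂ = P₁(V₁/V₂)^n = 127 kPa.

127 kPa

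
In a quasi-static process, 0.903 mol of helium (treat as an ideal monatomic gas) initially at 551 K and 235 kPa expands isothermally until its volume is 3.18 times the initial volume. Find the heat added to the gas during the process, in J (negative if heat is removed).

4790 J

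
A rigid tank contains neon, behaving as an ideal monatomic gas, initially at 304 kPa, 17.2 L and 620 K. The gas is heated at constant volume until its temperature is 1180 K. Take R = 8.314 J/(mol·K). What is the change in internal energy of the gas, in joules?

7080 J

n = P₁V₁/(RT₁) = 304×17.2/(8.314×620) = 1.01 mol.
Isochoric: V stays 17.2 L; P/T = const ⇒ T₂ = 1180 K, P₂ = 579 kPa.
For an ideal gas ΔU = nCvΔT with Cv = (3/2)R = 12.5 J/(mol·K).
ΔU = 1.01×12.5×(1180−620) = 7080 J.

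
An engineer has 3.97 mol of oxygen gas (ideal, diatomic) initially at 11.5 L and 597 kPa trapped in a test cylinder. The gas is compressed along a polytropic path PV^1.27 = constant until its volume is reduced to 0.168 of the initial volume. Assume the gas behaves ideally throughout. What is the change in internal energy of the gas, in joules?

10600 J

T₁ = P₁V₁/(nR) = 597×11.5/(3.97×8.314) = 208 K.
Polytropic n=1.27: T₂ = T₁(V₁/V₂)^(n−1) = 208×(5.95)^0.27 = 337 K; P₂ = P₁(V₁/V₂)^n = 5750 kPa.
For an ideal gas ΔU = nCvΔT with Cv = (5/2)R = 20.8 J/(mol·K).
ΔU = 3.97×20.8×(337−208) = 10600 J.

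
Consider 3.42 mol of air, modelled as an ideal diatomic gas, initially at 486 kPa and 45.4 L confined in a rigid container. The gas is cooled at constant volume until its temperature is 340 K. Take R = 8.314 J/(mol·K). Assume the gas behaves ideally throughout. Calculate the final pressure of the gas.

T₁ = P₁V₁/(nR) = 486×45.4/(3.42×8.314) = 776 K.
Isochoric: V stays 45.4 L; P/T = const ⇒ T₂ = 340 K, P₂ = 213 kPa.

213 kPa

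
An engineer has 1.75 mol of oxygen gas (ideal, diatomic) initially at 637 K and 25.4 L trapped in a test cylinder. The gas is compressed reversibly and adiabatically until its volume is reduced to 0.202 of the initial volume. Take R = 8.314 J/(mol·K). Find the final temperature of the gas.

P₁ = nRT₁/V₁ = 1.75×8.314×637/25.4 = 365 kPa.
Adiabatic: TV^(γ−1) = const ⇒ T₂ = 637×(4.95)^0.400 = 1210 K; PV^γ = const ⇒ P₂ = 3430 kPa.

1210 K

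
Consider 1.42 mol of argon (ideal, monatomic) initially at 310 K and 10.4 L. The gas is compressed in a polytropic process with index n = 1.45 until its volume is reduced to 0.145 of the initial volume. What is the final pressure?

5790 kPa

P₁ = nRT₁/V₁ = 1.42×8.314×310/10.4 = 352 kPa.
Polytropic n=1.45: T₂ = T₁(V₁/V₂)^(n−1) = 310×(6.90)^0.45 = 739 K; P₂ = P₁(V₁/V₂)^n = 5790 kPa.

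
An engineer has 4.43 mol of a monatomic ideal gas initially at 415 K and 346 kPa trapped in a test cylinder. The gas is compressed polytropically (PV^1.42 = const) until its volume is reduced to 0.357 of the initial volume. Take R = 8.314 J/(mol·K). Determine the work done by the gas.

-19700 J

V₁ = nRT₁/P₁ = 4.43×8.314×415/346 = 44.2 L.
Polytropic n=1.42: T₂ = T₁(V₁/V₂)^(n−1) = 415×(2.80)^0.42 = 640 K; P₂ = P₁(V₁/V₂)^n = 1490 kPa.
W = (P₁V₁−P₂V₂)/(n−1) = (346×44.2−1490×15.8)/0.42 = -19700 J.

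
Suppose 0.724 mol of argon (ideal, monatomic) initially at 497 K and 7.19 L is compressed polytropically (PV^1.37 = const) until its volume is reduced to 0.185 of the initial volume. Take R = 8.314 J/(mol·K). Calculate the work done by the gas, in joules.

-7010 J

P₁ = nRT₁/V₁ = 0.724×8.314×497/7.19 = 416 kPa.
Polytropic n=1.37: T₂ = T₁(V₁/V₂)^(n−1) = 497×(5.41)^0.37 = 928 K; P₂ = P₁(V₁/V₂)^n = 4200 kPa.
W = (P₁V₁−P₂V₂)/(n−1) = (416×7.19−4200×1.33)/0.37 = -7010 J.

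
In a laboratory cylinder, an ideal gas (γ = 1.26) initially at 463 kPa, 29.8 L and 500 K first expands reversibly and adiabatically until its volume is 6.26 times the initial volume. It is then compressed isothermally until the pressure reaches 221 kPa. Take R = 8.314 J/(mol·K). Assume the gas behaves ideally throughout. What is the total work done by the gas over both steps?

6670 J

n = P₁V₁/(RT₁) = 463×29.8/(8.314×500) = 3.32 mol.
Step 1 — Adiabatic: TV^(γ−1) = const ⇒ T₂ = 500×(0.160)^0.260 = 310 K; PV^γ = const ⇒ P₂ = 45.9 kPa.
ΔU = nCvΔT = 3.32×32.0×(310−500) = -20100 J.
Q = 0 for an adiabatic process, so W = −ΔU = 20100 J.
State after step 1: P = 45.9 kPa, V = 187 L, T = 310 K.
Step 2 — Isothermal: T stays 310 K; PV = const ⇒ V₂ = 38.8 L, P₂ = 221 kPa.
ΔU = 0 (ideal gas, T constant).
W = nRT ln(V₂/V₁) = 3.32×8.314×310×ln(0.208) = -13500 J.
Q = ΔU + W = -13500 J.
Net over both steps: W = 6670 J, Q = -13500 J, ΔU = -20100 J.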